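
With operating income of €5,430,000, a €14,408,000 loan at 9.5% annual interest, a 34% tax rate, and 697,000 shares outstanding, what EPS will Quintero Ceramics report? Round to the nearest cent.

€3.85

Interest = €1,368,760.00, so EBT = €5,430,000 − €1,368,760.00 = €4,061,240.00.
After tax at 34%: net income = €4,061,240.00 × 0.66 = €2,680,418.40.
Per share: €2,680,418.40 / 697,000 shares = €3.85.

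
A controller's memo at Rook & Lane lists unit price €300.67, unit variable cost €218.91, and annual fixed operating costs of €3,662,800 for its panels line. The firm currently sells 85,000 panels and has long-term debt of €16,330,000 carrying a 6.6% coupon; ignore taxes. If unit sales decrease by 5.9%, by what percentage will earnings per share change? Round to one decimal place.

At 85,000 units, contribution = 85,000 × €81.76 = €6,949,600.00.
Subtracting fixed costs: EBIT = €6,949,600.00 − €3,662,800 = €3,286,800.00.
After interest of €1,077,780.00, pre-tax earnings = €2,209,020.00.
Degree of combined leverage = contribution ÷ (EBIT − I) = €6,949,600.00 ÷ €2,209,020.00 = 3.1460.
EPS therefore changes by 3.1460 × (-5.9%) = -18.6%.

-18.6%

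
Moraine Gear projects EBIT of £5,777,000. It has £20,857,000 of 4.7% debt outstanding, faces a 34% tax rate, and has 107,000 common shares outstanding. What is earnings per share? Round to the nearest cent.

£29.59

Interest = £980,279.00, so EBT = £5,777,000 − £980,279.00 = £4,796,721.00.
After tax at 34%: net income = £4,796,721.00 × 0.66 = £3,165,835.86.
Per share: £3,165,835.86 / 107,000 shares = £29.59.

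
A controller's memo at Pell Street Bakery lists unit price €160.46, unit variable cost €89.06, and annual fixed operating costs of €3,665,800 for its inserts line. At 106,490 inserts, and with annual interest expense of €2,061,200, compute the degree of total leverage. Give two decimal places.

Total contribution margin = 106,490 × €71.40 = €7,603,386.00.
EBIT = €7,603,386.00 − €3,665,800 = €3,937,586.00. Interest = €2,061,200.00.
DOL = €7,603,386.00 ÷ €3,937,586.00 = 1.9310; DFL = €3,937,586.00 ÷ €1,876,386.00 = 2.0985.
Combined leverage = 1.9310 × 2.0985 = 4.0522.

4.05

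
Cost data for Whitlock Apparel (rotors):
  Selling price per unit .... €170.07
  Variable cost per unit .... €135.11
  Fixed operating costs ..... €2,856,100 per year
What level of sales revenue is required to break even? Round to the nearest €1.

CM per unit = €170.07 − €135.11 = €34.96; CM ratio = €34.96 / €170.07 = 0.2056.
Break-even revenue = fixed costs × price ÷ CM = €2,856,100 × €170.07 ÷ €34.96 = €13,894,077.

€13,894,077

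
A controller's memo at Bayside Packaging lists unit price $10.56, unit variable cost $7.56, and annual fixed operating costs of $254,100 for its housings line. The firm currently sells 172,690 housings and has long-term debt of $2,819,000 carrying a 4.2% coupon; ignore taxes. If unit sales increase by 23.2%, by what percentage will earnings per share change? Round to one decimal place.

+82.6%

At 172,690 units, contribution = 172,690 × $3.00 = $518,070.00.
Subtracting fixed costs: EBIT = $518,070.00 − $254,100 = $263,970.00.
Interest = $118,398.00, so EBIT − I = $145,572.00.
Degree of combined leverage = contribution ÷ (EBIT − I) = $518,070.00 ÷ $145,572.00 = 3.5589.
EPS therefore changes by 3.5589 × (+23.2%) = +82.6%.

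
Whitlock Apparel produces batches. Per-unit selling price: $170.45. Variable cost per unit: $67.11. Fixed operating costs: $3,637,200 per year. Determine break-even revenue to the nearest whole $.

$5,999,233

Contribution margin per unit = $170.45 − $67.11 = $103.34, a CM ratio of $103.34 ÷ $170.45 = 0.6063.
Break-even sales = FC ÷ CM ratio = $3,637,200 × $170.45 / $103.34 = $5,999,233.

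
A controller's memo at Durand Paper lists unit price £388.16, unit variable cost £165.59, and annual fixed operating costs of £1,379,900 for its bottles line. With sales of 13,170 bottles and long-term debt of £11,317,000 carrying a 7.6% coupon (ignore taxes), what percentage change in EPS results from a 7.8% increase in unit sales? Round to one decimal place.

+33.1%

Total contribution margin = 13,170 × £222.57 = £2,931,246.90.
EBIT = £2,931,246.90 − £1,379,900 = £1,551,346.90.
After interest of £860,092.00, pre-tax earnings = £691,254.90.
DCL = total CM / (EBIT − I) = £2,931,246.90 / £691,254.90 = 4.2405.
EPS therefore changes by 4.2405 × (+7.8%) = +33.1%.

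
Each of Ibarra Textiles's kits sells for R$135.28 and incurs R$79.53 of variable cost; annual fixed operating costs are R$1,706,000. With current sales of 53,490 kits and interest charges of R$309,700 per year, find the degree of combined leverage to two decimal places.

3.09

At 53,490 units, contribution = 53,490 × R$55.75 = R$2,982,067.50.
EBIT = R$2,982,067.50 − R$1,706,000 = R$1,276,067.50. Interest = R$309,700.00.
DOL = R$2,982,067.50 ÷ R$1,276,067.50 = 2.3369; DFL = R$1,276,067.50 ÷ R$966,367.50 = 1.3205.
Combined leverage = 2.3369 × 1.3205 = 3.0859.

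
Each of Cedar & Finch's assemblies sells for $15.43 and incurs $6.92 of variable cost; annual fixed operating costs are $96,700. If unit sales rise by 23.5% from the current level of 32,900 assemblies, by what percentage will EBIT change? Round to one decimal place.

+35.9%

Total contribution margin = 32,900 × $8.51 = $279,979.00.
Subtracting fixed costs: EBIT = $279,979.00 − $96,700 = $183,279.00.
DOL = contribution ÷ EBIT = $279,979.00 ÷ $183,279.00 = 1.5276.
%ΔEBIT = DOL × %ΔSales = 1.5276 × +23.5% = +35.9%.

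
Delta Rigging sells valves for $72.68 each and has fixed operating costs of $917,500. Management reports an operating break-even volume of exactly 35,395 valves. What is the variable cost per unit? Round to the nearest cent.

At break-even, FC = Q × (P − VC), so P − VC = $917,500 ÷ 35,395 = $25.9217.
Hence VC = price − CM = $72.68 − $25.9217 = $46.76.

$46.76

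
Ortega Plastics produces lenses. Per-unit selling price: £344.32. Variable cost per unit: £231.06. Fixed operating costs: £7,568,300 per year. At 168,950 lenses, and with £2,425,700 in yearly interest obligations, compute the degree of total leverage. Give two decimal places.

At 168,950 units, contribution = 168,950 × £113.26 = £19,135,277.00.
EBIT = £19,135,277.00 − £7,568,300 = £11,566,977.00. Interest = £2,425,700.00, so EBIT − I = £9,141,277.00.
DCL = contribution ÷ (EBIT − I) = £19,135,277.00 ÷ £9,141,277.00 = 2.0933.

2.09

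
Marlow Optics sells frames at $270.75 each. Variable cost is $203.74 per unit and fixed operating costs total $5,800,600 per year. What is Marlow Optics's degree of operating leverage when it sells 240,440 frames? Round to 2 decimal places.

At 240,440 units, contribution = 240,440 × $67.01 = $16,111,884.40.
Subtracting fixed costs: EBIT = $16,111,884.40 − $5,800,600 = $10,311,284.40.
Degree of operating leverage = $16,111,884.40 / $10,311,284.40 = 1.5625.

1.56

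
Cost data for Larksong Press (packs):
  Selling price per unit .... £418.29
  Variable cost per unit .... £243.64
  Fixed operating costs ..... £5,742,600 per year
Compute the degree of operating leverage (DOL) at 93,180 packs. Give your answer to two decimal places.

Contribution at this volume is 93,180 × £174.65 = £16,273,887.00.
Subtracting fixed costs: EBIT = £16,273,887.00 − £5,742,600 = £10,531,287.00.
DOL = contribution ÷ EBIT = £16,273,887.00 ÷ £10,531,287.00 = 1.5453.

1.55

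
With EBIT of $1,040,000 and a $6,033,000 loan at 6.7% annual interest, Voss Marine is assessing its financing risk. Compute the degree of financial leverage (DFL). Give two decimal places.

Annual interest charges come to $404,211.00.
DFL = EBIT ÷ (EBIT − I) = $1,040,000 ÷ ($1,040,000 − $404,211.00) = $1,040,000 ÷ $635,789.00 = 1.6358.

1.64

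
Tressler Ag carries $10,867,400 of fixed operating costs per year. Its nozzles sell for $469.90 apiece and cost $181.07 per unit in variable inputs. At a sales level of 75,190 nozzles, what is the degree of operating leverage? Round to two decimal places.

2.00

Total contribution margin = 75,190 × $288.83 = $21,717,127.70.
EBIT = $21,717,127.70 − $10,867,400 = $10,849,727.70.
Degree of operating leverage = $21,717,127.70 / $10,849,727.70 = 2.0016.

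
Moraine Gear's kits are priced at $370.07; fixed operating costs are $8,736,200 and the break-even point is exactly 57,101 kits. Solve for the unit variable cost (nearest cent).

Contribution per unit must be FC / Q = $8,736,200 / 57,101 = $152.9956.
Variable cost per unit = $370.07 − $152.9956 = $217.07.

$217.07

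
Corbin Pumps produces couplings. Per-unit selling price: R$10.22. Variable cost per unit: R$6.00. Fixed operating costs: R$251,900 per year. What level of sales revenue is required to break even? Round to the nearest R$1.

Contribution margin per unit = R$10.22 − R$6.00 = R$4.22, a CM ratio of R$4.22 ÷ R$10.22 = 0.4129.
Break-even revenue = fixed costs × price ÷ CM = R$251,900 × R$10.22 ÷ R$4.22 = R$610,052.

R$610,052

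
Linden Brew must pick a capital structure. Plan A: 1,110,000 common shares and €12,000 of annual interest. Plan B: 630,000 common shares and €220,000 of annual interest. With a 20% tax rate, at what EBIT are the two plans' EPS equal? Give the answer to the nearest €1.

€493,000

At indifference, (EBIT − 12,000)(1 − t)/1,110,000 = (EBIT − 220,000)(1 − t)/630,000.
Cancelling (1 − t) and cross-multiplying: 630,000·(EBIT − 12,000) = 1,110,000·(EBIT − 220,000).
EBIT × (1,110,000 − 630,000) = 220,000 × 1,110,000 − 12,000 × 630,000 = 236,640,000,000, so EBIT = 236,640,000,000 ÷ 480,000 = 493,000.00.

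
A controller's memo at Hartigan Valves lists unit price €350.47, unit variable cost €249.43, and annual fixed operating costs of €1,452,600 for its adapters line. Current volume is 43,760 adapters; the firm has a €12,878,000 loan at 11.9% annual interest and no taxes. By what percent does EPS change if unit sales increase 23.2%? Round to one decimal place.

Contribution at this volume is 43,760 × €101.04 = €4,421,510.40.
Subtracting fixed costs: EBIT = €4,421,510.40 − €1,452,600 = €2,968,910.40.
Interest = €1,532,482.00, so EBIT − I = €1,436,428.40.
DCL = total CM / (EBIT − I) = €4,421,510.40 / €1,436,428.40 = 3.0781.
EPS therefore changes by 3.0781 × (+23.2%) = +71.4%.

+71.4%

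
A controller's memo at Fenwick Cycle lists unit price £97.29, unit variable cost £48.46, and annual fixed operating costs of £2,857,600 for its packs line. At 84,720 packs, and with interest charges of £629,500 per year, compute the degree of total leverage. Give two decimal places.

At 84,720 units, contribution = 84,720 × £48.83 = £4,136,877.60.
Operating income = contribution − fixed costs = £4,136,877.60 − £2,857,600 = £1,279,277.60. Interest = £629,500.00, so EBIT − I = £649,777.60.
DCL = contribution ÷ (EBIT − I) = £4,136,877.60 ÷ £649,777.60 = 6.3666.

6.37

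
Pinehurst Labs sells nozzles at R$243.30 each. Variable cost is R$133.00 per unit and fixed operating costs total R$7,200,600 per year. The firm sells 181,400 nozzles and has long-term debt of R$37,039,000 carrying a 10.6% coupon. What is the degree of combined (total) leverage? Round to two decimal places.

Contribution at this volume is 181,400 × R$110.30 = R$20,008,420.00.
Subtracting fixed costs: EBIT = R$20,008,420.00 − R$7,200,600 = R$12,807,820.00. Interest = R$3,926,134.00.
DOL = R$20,008,420.00 ÷ R$12,807,820.00 = 1.5622; DFL = R$12,807,820.00 ÷ R$8,881,686.00 = 1.4420.
DCL = DOL × DFL = 1.5622 × 1.4420 = 2.2527.

2.25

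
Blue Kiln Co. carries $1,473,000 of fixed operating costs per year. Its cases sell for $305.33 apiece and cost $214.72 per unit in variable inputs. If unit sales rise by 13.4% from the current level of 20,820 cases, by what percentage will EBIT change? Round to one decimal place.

+61.1%

Total contribution margin = 20,820 × $90.61 = $1,886,500.20.
Subtracting fixed costs: EBIT = $1,886,500.20 − $1,473,000 = $413,500.20.
DOL = contribution ÷ EBIT = $1,886,500.20 ÷ $413,500.20 = 4.5623.
So EBIT moves 4.5623 × (+13.4%) = +61.1%.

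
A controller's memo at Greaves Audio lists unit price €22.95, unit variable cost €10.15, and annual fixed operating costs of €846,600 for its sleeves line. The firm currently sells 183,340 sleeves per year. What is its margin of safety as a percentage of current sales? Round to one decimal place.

63.9%

Unit CM = price − variable cost = €22.95 − €10.15 = €12.80. Break-even units = €846,600 ÷ €12.80 = 66,140.62; break-even revenue = 66,140.62 × €22.95 = €1,517,927.34.
Current sales = 183,340 × €22.95 = €4,207,653.00.
Margin of safety = (€4,207,653.00 − €1,517,927.34) ÷ €4,207,653.00 = 63.9%.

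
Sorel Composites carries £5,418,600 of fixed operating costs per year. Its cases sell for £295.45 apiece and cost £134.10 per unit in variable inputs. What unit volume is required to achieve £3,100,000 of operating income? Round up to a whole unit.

Each unit contributes £295.45 − £134.10 = £161.35.
Units = (FC + target) / CM = (£5,418,600 + £3,100,000) / £161.35 = 52,795.79, so 52,796 cases.

52,796 cases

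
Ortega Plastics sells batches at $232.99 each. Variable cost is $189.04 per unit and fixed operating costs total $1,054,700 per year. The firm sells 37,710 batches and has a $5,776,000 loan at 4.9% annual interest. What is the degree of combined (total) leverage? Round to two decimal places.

At 37,710 units, contribution = 37,710 × $43.95 = $1,657,354.50.
Operating income = contribution − fixed costs = $1,657,354.50 − $1,054,700 = $602,654.50. Interest = $283,024.00, so EBIT − I = $319,630.50.
Degree of total leverage = total CM / (EBIT − interest) = $1,657,354.50 / $319,630.50 = 5.1852.

5.19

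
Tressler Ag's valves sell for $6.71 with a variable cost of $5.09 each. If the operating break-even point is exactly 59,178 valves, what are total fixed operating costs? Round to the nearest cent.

Contribution margin per unit = $6.71 − $5.09 = $1.62.
Since BE = FC / CM, FC = 59,178 × $1.62 = $95,868.36.

$95,868.36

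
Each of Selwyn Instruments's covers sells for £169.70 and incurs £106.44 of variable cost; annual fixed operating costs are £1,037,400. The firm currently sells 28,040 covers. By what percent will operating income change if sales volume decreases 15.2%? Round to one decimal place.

At 28,040 units, contribution = 28,040 × £63.26 = £1,773,810.40.
Subtracting fixed costs: EBIT = £1,773,810.40 − £1,037,400 = £736,410.40.
So DOL = total CM / EBIT = £1,773,810.40 / £736,410.40 = 2.4087.
%ΔEBIT = DOL × %ΔSales = 2.4087 × -15.2% = -36.6%.

-36.6%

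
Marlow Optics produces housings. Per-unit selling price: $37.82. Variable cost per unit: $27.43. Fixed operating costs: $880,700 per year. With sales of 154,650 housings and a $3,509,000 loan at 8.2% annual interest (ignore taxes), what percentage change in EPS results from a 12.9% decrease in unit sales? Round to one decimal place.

-47.3%

Total contribution margin = 154,650 × $10.39 = $1,606,813.50.
Subtracting fixed costs: EBIT = $1,606,813.50 − $880,700 = $726,113.50.
After interest of $287,738.00, pre-tax earnings = $438,375.50.
Degree of combined leverage = contribution ÷ (EBIT − I) = $1,606,813.50 ÷ $438,375.50 = 3.6654.
%ΔEPS = DCL × %ΔSales = 3.6654 × -12.9% = -47.3%.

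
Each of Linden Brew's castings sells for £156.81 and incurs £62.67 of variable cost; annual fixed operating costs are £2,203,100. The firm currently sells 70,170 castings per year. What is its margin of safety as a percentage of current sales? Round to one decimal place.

66.6%

Unit CM = price − variable cost = £156.81 − £62.67 = £94.14. Break-even units = £2,203,100 ÷ £94.14 = 23,402.38; break-even revenue = 23,402.38 × £156.81 = £3,669,727.12.
Current sales = 70,170 × £156.81 = £11,003,357.70.
Margin of safety = (£11,003,357.70 − £3,669,727.12) ÷ £11,003,357.70 = 66.6%.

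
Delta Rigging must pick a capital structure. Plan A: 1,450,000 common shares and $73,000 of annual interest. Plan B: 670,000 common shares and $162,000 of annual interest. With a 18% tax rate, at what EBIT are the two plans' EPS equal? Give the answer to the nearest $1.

$238,449

Set EPS_A = EPS_B: (EBIT − $73,000)(1 − 0.18) ÷ 1,450,000 = (EBIT − $162,000)(1 − 0.18) ÷ 670,000.
The (1 − t) factor cancels: (EBIT − 73,000) × 670,000 = (EBIT − 162,000) × 1,450,000.
Solving, EBIT = (162,000·1,450,000 − 73,000·670,000) / (1,450,000 − 670,000) = 185,990,000,000 / 780,000 = 238,448.72.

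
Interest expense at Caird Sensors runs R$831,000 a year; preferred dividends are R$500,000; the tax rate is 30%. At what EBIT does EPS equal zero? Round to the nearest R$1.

R$1,545,286

Preferred dividends are paid after tax, so their pre-tax equivalent is R$500,000 ÷ (1 − 0.30) = R$714,285.71.
EPS = 0 when EBIT covers interest plus the pre-tax preferred burden: R$831,000 + R$714,285.71 = R$1,545,285.71.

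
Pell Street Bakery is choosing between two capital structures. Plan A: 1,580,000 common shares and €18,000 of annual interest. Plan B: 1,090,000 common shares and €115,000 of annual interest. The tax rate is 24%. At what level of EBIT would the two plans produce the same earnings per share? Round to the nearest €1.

€330,776

Set EPS_A = EPS_B: (EBIT − €18,000)(1 − 0.24) ÷ 1,580,000 = (EBIT − €115,000)(1 − 0.24) ÷ 1,090,000.
The (1 − t) factor cancels: (EBIT − 18,000) × 1,090,000 = (EBIT − 115,000) × 1,580,000.
Solving, EBIT = (115,000·1,580,000 − 18,000·1,090,000) / (1,580,000 − 1,090,000) = 162,080,000,000 / 490,000 = 330,775.51.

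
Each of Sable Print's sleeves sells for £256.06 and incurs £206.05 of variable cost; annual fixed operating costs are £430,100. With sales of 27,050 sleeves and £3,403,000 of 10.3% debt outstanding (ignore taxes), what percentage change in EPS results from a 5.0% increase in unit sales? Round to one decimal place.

+11.8%

At 27,050 units, contribution = 27,050 × £50.01 = £1,352,770.50.
Subtracting fixed costs: EBIT = £1,352,770.50 − £430,100 = £922,670.50.
After interest of £350,509.00, pre-tax earnings = £572,161.50.
DCL = total CM / (EBIT − I) = £1,352,770.50 / £572,161.50 = 2.3643.
EPS therefore changes by 2.3643 × (+5.0%) = +11.8%.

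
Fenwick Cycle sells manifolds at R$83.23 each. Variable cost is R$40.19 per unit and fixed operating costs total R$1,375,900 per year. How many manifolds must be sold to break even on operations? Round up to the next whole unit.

Each unit contributes R$83.23 − R$40.19 = R$43.04.
Units to break even: R$1,375,900 ÷ R$43.04 = 31,967.94, rounded up to 31,968.

31,968 manifolds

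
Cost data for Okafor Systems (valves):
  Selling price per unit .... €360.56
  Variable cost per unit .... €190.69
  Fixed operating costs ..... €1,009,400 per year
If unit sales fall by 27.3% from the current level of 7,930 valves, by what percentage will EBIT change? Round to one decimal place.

-108.9%

Contribution at this volume is 7,930 × €169.87 = €1,347,069.10.
EBIT = €1,347,069.10 − €1,009,400 = €337,669.10.
DOL = contribution ÷ EBIT = €1,347,069.10 ÷ €337,669.10 = 3.9893.
Operating income changes by 3.9893 × -27.3% = -108.9%.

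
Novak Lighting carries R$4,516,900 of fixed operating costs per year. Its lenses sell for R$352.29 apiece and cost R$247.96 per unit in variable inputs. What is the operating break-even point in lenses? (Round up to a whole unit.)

Unit CM = price − variable cost = R$352.29 − R$247.96 = R$104.33.
Units to break even: R$4,516,900 ÷ R$104.33 = 43,294.35, rounded up to 43,295.

43,295 lenses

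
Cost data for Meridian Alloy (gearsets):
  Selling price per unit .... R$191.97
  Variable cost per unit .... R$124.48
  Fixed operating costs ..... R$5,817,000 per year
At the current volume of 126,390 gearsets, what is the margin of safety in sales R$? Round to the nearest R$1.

Contribution margin per unit = R$191.97 − R$124.48 = R$67.49. Break-even units = R$5,817,000 ÷ R$67.49 = 86,190.55; break-even revenue = 86,190.55 × R$191.97 = R$16,545,999.26.
Actual sales revenue = 126,390 × R$191.97 = R$24,263,088.30.
Margin of safety = R$24,263,088.30 − R$16,545,999.26 = R$7,717,089.

R$7,717,089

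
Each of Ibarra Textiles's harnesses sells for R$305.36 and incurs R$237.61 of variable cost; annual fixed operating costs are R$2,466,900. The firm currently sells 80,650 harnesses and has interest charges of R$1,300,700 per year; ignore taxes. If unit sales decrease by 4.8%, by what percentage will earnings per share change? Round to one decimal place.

Contribution at this volume is 80,650 × R$67.75 = R$5,464,037.50.
Subtracting fixed costs: EBIT = R$5,464,037.50 − R$2,466,900 = R$2,997,137.50.
Interest = R$1,300,700.00, so EBIT − I = R$1,696,437.50.
DCL = total CM / (EBIT − I) = R$5,464,037.50 / R$1,696,437.50 = 3.2209.
%ΔEPS = DCL × %ΔSales = 3.2209 × -4.8% = -15.5%.

-15.5%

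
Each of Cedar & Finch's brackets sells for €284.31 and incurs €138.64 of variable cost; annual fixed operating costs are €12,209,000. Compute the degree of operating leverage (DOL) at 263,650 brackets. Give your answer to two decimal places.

1.47

At 263,650 units, contribution = 263,650 × €145.67 = €38,405,895.50.
EBIT = €38,405,895.50 − €12,209,000 = €26,196,895.50.
So DOL = total CM / EBIT = €38,405,895.50 / €26,196,895.50 = 1.4660.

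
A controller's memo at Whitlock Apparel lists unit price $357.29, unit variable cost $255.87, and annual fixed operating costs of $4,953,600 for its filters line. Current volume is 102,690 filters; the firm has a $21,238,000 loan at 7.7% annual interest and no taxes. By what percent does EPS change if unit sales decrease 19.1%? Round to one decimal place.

-52.0%

Contribution at this volume is 102,690 × $101.42 = $10,414,819.80.
Operating income = contribution − fixed costs = $10,414,819.80 − $4,953,600 = $5,461,219.80.
Interest = $1,635,326.00, so EBIT − I = $3,825,893.80.
Degree of combined leverage = contribution ÷ (EBIT − I) = $10,414,819.80 ÷ $3,825,893.80 = 2.7222.
%ΔEPS = DCL × %ΔSales = 2.7222 × -19.1% = -52.0%.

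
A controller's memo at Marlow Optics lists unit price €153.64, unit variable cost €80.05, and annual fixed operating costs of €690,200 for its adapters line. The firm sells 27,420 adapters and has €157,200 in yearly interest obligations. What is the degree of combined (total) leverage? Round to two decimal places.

1.72

Contribution at this volume is 27,420 × €73.59 = €2,017,837.80.
Subtracting fixed costs: EBIT = €2,017,837.80 − €690,200 = €1,327,637.80. Interest = €157,200.00, so EBIT − I = €1,170,437.80.
DCL = contribution ÷ (EBIT − I) = €2,017,837.80 ÷ €1,170,437.80 = 1.7240.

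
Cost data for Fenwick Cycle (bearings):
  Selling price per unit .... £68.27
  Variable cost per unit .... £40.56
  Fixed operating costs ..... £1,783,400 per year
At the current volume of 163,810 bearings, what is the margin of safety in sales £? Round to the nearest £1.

Each unit contributes £68.27 − £40.56 = £27.71. Break-even units = £1,783,400 ÷ £27.71 = 64,359.44; break-even revenue = 64,359.44 × £68.27 = £4,393,818.77.
Actual sales revenue = 163,810 × £68.27 = £11,183,308.70.
Margin of safety = £11,183,308.70 − £4,393,818.77 = £6,789,490.

£6,789,490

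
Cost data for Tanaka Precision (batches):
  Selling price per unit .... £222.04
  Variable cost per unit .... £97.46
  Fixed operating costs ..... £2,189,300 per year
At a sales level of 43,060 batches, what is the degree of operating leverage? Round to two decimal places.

1.69

Contribution at this volume is 43,060 × £124.58 = £5,364,414.80.
Subtracting fixed costs: EBIT = £5,364,414.80 − £2,189,300 = £3,175,114.80.
Degree of operating leverage = £5,364,414.80 / £3,175,114.80 = 1.6895.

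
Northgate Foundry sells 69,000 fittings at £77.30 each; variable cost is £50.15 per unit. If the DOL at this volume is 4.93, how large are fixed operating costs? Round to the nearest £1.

£1,493,360

Contribution at this volume is 69,000 × £27.15 = £1,873,350.00.
DOL = contribution / EBIT, so EBIT = £1,873,350.00 / 4.93 = £379,989.86.
Fixed costs = CM − EBIT = £1,873,350.00 − £379,989.86 = £1,493,360.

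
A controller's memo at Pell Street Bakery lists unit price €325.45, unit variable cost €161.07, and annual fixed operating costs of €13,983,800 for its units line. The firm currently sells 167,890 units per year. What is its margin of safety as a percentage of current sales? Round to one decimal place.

49.3%

Each unit contributes €325.45 − €161.07 = €164.38. Break-even units = €13,983,800 ÷ €164.38 = 85,069.96; break-even revenue = 85,069.96 × €325.45 = €27,686,018.43.
Actual sales revenue = 167,890 × €325.45 = €54,639,800.50.
Margin of safety = (€54,639,800.50 − €27,686,018.43) ÷ €54,639,800.50 = 49.3%.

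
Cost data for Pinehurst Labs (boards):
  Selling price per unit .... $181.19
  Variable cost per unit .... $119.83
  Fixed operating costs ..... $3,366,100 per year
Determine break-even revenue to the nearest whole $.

CM per unit = $181.19 − $119.83 = $61.36; CM ratio = $61.36 / $181.19 = 0.3387.
Break-even revenue = fixed costs × price ÷ CM = $3,366,100 × $181.19 ÷ $61.36 = $9,939,760.

$9,939,760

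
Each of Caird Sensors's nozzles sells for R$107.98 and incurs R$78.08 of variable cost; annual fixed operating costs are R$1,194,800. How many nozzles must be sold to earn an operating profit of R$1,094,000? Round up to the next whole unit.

Unit CM = price − variable cost = R$107.98 − R$78.08 = R$29.90.
Required volume = (fixed costs + target profit) ÷ CM = (R$1,194,800 + R$1,094,000) ÷ R$29.90 = 76,548.49, so 76,549 nozzles.

76,549 nozzles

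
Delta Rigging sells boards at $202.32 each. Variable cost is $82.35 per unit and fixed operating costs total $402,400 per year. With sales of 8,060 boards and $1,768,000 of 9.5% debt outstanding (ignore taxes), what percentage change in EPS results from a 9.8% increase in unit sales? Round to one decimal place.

+23.9%

At 8,060 units, contribution = 8,060 × $119.97 = $966,958.20.
Subtracting fixed costs: EBIT = $966,958.20 − $402,400 = $564,558.20.
After interest of $167,960.00, pre-tax earnings = $396,598.20.
DCL = total CM / (EBIT − I) = $966,958.20 / $396,598.20 = 2.4381.
%ΔEPS = DCL × %ΔSales = 2.4381 × +9.8% = +23.9%.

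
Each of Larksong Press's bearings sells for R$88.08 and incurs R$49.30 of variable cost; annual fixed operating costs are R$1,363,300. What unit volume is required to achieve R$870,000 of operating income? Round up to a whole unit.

57,589 bearings

Unit CM = price − variable cost = R$88.08 − R$49.30 = R$38.78.
Need Q such that Q × R$38.78 − R$1,363,300 = R$870,000, i.e. Q = R$2,233,300 / R$38.78 = 57,588.96 → 57,589.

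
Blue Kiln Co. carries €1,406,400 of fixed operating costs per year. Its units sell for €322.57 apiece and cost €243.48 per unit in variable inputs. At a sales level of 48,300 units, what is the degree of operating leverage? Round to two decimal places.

1.58

Contribution at this volume is 48,300 × €79.09 = €3,820,047.00.
EBIT = €3,820,047.00 − €1,406,400 = €2,413,647.00.
DOL = contribution ÷ EBIT = €3,820,047.00 ÷ €2,413,647.00 = 1.5827.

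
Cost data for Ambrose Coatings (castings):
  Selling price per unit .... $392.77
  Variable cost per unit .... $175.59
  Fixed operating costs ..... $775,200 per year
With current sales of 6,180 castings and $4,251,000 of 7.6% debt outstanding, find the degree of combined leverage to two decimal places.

5.50

Contribution at this volume is 6,180 × $217.18 = $1,342,172.40.
Subtracting fixed costs: EBIT = $1,342,172.40 − $775,200 = $566,972.40. Interest = $323,076.00.
DOL = $1,342,172.40 ÷ $566,972.40 = 2.3673; DFL = $566,972.40 ÷ $243,896.40 = 2.3246.
Combined leverage = 2.3673 × 2.3246 = 5.5030.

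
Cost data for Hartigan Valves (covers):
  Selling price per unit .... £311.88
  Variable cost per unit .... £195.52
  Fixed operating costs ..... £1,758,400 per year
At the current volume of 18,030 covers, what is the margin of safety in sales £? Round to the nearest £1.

Each unit contributes £311.88 − £195.52 = £116.36. Break-even units = £1,758,400 ÷ £116.36 = 15,111.72; break-even revenue = 15,111.72 × £311.88 = £4,713,043.93.
Current sales = 18,030 × £311.88 = £5,623,196.40.
Margin of safety = £5,623,196.40 − £4,713,043.93 = £910,152.

£910,152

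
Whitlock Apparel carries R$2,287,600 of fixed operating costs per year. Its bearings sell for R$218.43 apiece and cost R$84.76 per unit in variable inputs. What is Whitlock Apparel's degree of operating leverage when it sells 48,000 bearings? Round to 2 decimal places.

1.55

Total contribution margin = 48,000 × R$133.67 = R$6,416,160.00.
Operating income = contribution − fixed costs = R$6,416,160.00 − R$2,287,600 = R$4,128,560.00.
So DOL = total CM / EBIT = R$6,416,160.00 / R$4,128,560.00 = 1.5541.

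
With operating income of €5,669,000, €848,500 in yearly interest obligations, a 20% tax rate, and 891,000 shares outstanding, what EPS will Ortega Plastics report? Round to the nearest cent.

€4.33

Interest = €848,500.00, so EBT = €5,669,000 − €848,500.00 = €4,820,500.00.
After tax at 20%: net income = €4,820,500.00 × 0.80 = €3,856,400.00.
EPS = €3,856,400.00 ÷ 891,000 = €4.33.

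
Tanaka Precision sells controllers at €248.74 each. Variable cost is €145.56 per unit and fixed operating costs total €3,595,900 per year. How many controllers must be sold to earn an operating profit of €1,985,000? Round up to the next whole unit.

54,089 controllers

Contribution margin per unit = €248.74 − €145.56 = €103.18.
Units = (FC + target) / CM = (€3,595,900 + €1,985,000) / €103.18 = 54,088.97, so 54,089 controllers.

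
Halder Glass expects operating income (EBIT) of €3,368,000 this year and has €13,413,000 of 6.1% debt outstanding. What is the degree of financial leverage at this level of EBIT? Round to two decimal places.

Interest = €818,193.00.
Degree of financial leverage = EBIT / (EBIT − interest) = €3,368,000 / €2,549,807.00 = 1.3209.

1.32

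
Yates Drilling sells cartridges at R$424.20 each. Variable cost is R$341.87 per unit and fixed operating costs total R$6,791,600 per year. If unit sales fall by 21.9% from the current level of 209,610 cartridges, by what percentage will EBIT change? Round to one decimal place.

-36.1%

At 209,610 units, contribution = 209,610 × R$82.33 = R$17,257,191.30.
EBIT = R$17,257,191.30 − R$6,791,600 = R$10,465,591.30.
So DOL = total CM / EBIT = R$17,257,191.30 / R$10,465,591.30 = 1.6489.
Operating income changes by 1.6489 × -21.9% = -36.1%.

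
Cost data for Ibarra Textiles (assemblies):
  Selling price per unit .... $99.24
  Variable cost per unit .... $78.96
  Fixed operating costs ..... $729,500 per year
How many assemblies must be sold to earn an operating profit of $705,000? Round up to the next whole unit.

Unit CM = price − variable cost = $99.24 − $78.96 = $20.28.
Need Q such that Q × $20.28 − $729,500 = $705,000, i.e. Q = $1,434,500 / $20.28 = 70,734.71 → 70,735.

70,735 assemblies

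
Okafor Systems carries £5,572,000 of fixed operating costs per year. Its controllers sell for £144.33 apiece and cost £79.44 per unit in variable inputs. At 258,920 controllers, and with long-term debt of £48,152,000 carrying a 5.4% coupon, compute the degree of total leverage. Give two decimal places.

1.95

Total contribution margin = 258,920 × £64.89 = £16,801,318.80.
Subtracting fixed costs: EBIT = £16,801,318.80 − £5,572,000 = £11,229,318.80. Interest = £2,600,208.00.
DOL = £16,801,318.80 ÷ £11,229,318.80 = 1.4962; DFL = £11,229,318.80 ÷ £8,629,110.80 = 1.3013.
DCL = DOL × DFL = 1.4962 × 1.3013 = 1.9470.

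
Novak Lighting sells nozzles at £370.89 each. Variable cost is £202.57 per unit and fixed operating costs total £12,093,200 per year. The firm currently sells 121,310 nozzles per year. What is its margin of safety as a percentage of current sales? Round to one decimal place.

40.8%

Each unit contributes £370.89 − £202.57 = £168.32. Break-even units = £12,093,200 ÷ £168.32 = 71,846.48; break-even revenue = 71,846.48 × £370.89 = £26,647,142.04.
Actual sales revenue = 121,310 × £370.89 = £44,992,665.90.
Margin of safety = (£44,992,665.90 − £26,647,142.04) ÷ £44,992,665.90 = 40.8%.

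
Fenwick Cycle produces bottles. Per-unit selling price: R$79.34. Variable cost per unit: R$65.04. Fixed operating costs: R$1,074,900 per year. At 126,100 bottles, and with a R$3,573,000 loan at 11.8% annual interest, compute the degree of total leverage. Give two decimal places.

5.88

Contribution at this volume is 126,100 × R$14.30 = R$1,803,230.00.
Operating income = contribution − fixed costs = R$1,803,230.00 − R$1,074,900 = R$728,330.00. Interest = R$421,614.00.
DOL = R$1,803,230.00 ÷ R$728,330.00 = 2.4758; DFL = R$728,330.00 ÷ R$306,716.00 = 2.3746.
Combined leverage = 2.4758 × 2.3746 = 5.8790.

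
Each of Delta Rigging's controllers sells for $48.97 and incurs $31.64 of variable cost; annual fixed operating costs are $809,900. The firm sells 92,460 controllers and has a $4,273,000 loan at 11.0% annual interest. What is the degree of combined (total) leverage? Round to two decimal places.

4.97

At 92,460 units, contribution = 92,460 × $17.33 = $1,602,331.80.
Operating income = contribution − fixed costs = $1,602,331.80 − $809,900 = $792,431.80. Interest = $470,030.00, so EBIT − I = $322,401.80.
Degree of total leverage = total CM / (EBIT − interest) = $1,602,331.80 / $322,401.80 = 4.9700.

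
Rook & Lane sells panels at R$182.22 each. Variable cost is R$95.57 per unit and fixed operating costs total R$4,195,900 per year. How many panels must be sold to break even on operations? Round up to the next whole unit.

Unit CM = price − variable cost = R$182.22 − R$95.57 = R$86.65.
Units to break even: R$4,195,900 ÷ R$86.65 = 48,423.54, rounded up to 48,424.

48,424 panels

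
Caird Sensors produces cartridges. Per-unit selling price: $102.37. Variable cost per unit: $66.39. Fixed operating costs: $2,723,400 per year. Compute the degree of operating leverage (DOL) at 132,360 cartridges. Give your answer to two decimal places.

2.34

Total contribution margin = 132,360 × $35.98 = $4,762,312.80.
EBIT = $4,762,312.80 − $2,723,400 = $2,038,912.80.
DOL = contribution ÷ EBIT = $4,762,312.80 ÷ $2,038,912.80 = 2.3357.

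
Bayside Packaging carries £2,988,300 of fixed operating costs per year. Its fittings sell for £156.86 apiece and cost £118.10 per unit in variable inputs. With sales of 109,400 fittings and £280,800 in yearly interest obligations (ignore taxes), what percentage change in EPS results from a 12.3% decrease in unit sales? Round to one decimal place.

-53.7%

Contribution at this volume is 109,400 × £38.76 = £4,240,344.00.
EBIT = £4,240,344.00 − £2,988,300 = £1,252,044.00.
Interest = £280,800.00, so EBIT − I = £971,244.00.
Degree of combined leverage = contribution ÷ (EBIT − I) = £4,240,344.00 ÷ £971,244.00 = 4.3659.
EPS therefore changes by 4.3659 × (-12.3%) = -53.7%.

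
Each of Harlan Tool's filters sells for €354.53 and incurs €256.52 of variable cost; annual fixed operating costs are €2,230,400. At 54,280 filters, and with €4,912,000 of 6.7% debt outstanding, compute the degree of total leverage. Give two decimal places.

1.93

At 54,280 units, contribution = 54,280 × €98.01 = €5,319,982.80.
Subtracting fixed costs: EBIT = €5,319,982.80 − €2,230,400 = €3,089,582.80. Interest = €329,104.00.
DOL = €5,319,982.80 ÷ €3,089,582.80 = 1.7219; DFL = €3,089,582.80 ÷ €2,760,478.80 = 1.1192.
Combined leverage = 1.7219 × 1.1192 = 1.9272.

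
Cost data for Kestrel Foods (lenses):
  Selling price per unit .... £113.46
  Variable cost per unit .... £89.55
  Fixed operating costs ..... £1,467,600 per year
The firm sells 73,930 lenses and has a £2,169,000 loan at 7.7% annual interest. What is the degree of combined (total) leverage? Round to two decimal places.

13.29

At 73,930 units, contribution = 73,930 × £23.91 = £1,767,666.30.
Subtracting fixed costs: EBIT = £1,767,666.30 − £1,467,600 = £300,066.30. Interest = £167,013.00, so EBIT − I = £133,053.30.
Degree of total leverage = total CM / (EBIT − interest) = £1,767,666.30 / £133,053.30 = 13.2854.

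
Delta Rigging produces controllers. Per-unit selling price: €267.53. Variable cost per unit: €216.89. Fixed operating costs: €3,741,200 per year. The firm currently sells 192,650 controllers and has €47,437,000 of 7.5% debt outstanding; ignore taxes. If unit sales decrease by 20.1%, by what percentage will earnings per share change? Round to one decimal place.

At 192,650 units, contribution = 192,650 × €50.64 = €9,755,796.00.
EBIT = €9,755,796.00 − €3,741,200 = €6,014,596.00.
Interest = €3,557,775.00, so EBIT − I = €2,456,821.00.
DCL = total CM / (EBIT − I) = €9,755,796.00 / €2,456,821.00 = 3.9709.
EPS therefore changes by 3.9709 × (-20.1%) = -79.8%.

-79.8%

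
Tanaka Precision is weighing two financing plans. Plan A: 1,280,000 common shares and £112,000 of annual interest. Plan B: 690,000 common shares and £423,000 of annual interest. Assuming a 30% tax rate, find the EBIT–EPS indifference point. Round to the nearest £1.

At indifference, (EBIT − 112,000)(1 − t)/1,280,000 = (EBIT − 423,000)(1 − t)/690,000.
The (1 − t) factor cancels: (EBIT − 112,000) × 690,000 = (EBIT − 423,000) × 1,280,000.
Solving, EBIT = (423,000·1,280,000 − 112,000·690,000) / (1,280,000 − 690,000) = 464,160,000,000 / 590,000 = 786,711.86.

£786,712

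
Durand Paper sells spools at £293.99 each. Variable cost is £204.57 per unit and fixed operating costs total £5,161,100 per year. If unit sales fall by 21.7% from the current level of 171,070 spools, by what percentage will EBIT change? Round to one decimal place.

Total contribution margin = 171,070 × £89.42 = £15,297,079.40.
EBIT = £15,297,079.40 − £5,161,100 = £10,135,979.40.
DOL = contribution ÷ EBIT = £15,297,079.40 ÷ £10,135,979.40 = 1.5092.
%ΔEBIT = DOL × %ΔSales = 1.5092 × -21.7% = -32.7%.

-32.7%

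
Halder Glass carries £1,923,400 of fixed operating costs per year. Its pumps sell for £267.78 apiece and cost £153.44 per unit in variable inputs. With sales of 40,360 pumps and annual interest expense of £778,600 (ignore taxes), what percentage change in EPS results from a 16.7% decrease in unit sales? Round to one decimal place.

At 40,360 units, contribution = 40,360 × £114.34 = £4,614,762.40.
EBIT = £4,614,762.40 − £1,923,400 = £2,691,362.40.
Interest = £778,600.00, so EBIT − I = £1,912,762.40.
DCL = total CM / (EBIT − I) = £4,614,762.40 / £1,912,762.40 = 2.4126.
EPS therefore changes by 2.4126 × (-16.7%) = -40.3%.

-40.3%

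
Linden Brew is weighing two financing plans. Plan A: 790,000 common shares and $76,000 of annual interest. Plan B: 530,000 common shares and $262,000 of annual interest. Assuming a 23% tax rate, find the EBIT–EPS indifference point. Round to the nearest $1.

$641,154

At indifference, (EBIT − 76,000)(1 − t)/790,000 = (EBIT − 262,000)(1 − t)/530,000.
Cancelling (1 − t) and cross-multiplying: 530,000·(EBIT − 76,000) = 790,000·(EBIT − 262,000).
Solving, EBIT = (262,000·790,000 − 76,000·530,000) / (790,000 − 530,000) = 166,700,000,000 / 260,000 = 641,153.85.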